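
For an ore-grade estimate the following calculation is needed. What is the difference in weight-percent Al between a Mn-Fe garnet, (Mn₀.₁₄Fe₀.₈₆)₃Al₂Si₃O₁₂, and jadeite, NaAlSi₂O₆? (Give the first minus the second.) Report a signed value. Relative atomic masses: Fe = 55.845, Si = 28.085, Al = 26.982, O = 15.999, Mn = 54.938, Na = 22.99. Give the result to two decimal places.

-2.50 percentage points

M((Mn₀.₁₄Fe₀.₈₆)₃Al₂Si₃O₁₂) = 497.361 g/mol, so wt% Al = 53.964/497.361 × 100 = 10.85%.
M(NaAlSi₂O₆) = 202.136 g/mol, so wt% Al = 26.982/202.136 × 100 = 13.35%.
10.85 − 13.35 = -2.50 pp.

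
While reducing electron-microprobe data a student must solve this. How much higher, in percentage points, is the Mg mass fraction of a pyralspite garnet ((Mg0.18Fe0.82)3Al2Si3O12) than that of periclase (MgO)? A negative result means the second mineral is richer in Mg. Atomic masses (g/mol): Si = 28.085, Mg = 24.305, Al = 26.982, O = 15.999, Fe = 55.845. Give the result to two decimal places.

-57.57 percentage points

M((Mg0.18Fe0.82)3Al2Si3O12) = 480.710 g/mol, so wt% Mg = 13.125/480.710 × 100 = 2.73%.
M(MgO) = 40.304 g/mol, so wt% Mg = 24.305/40.304 × 100 = 60.30%.
2.73 − 60.30 = -57.57 pp.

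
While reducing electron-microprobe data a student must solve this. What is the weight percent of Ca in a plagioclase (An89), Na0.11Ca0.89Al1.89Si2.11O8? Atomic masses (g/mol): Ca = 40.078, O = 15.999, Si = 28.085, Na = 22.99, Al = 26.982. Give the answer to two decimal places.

Formula mass = 0.11×22.99 + 0.89×40.078 + 1.89×26.982 + 2.11×28.085 + 8×15.999 = 276.446 g/mol, of which 35.669 g is Ca.
So Ca makes up 35.669/276.446 = 0.1290 of the mass, i.e. 12.90%.

12.90 mass %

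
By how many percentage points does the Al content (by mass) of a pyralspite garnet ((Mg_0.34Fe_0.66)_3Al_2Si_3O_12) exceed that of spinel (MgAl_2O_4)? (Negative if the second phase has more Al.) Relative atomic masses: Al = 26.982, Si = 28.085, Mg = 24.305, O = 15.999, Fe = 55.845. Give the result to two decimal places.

-26.34 percentage points

First mineral: 53.964 g Al in 465.571 g formula = 11.59 wt% Al.
Second mineral: 53.964 g Al in 142.265 g formula = 37.93 wt% Al.
11.59% − 37.93% gives a difference of -26.34 percentage points.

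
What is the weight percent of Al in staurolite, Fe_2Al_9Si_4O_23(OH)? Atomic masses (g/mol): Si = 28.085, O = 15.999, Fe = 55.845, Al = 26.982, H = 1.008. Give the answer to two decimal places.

28.51 weight percent

Formula mass = 2*55.845 + 9*26.982 + 4*28.085 + 24*15.999 + 1*1.008 = 851.852 g/mol, of which 242.838 g is Al.
So Al makes up 242.838/851.852 = 0.2851 of the mass, i.e. 28.51%.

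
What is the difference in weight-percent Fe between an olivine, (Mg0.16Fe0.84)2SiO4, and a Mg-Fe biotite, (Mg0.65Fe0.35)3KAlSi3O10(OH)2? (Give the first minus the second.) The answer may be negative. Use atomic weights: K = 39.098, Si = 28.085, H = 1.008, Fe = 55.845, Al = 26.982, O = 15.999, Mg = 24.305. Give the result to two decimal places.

Fe in (Mg0.16Fe0.84)2SiO4: molar mass 193.678 g/mol; 1.68×55.845 = 93.820 g → 48.44 wt%.
Fe in (Mg0.65Fe0.35)3KAlSi3O10(OH)2: molar mass 450.371 g/mol; 1.05×55.845 = 58.637 g → 13.02 wt%.
Difference = 48.44 − 13.02 = 35.42 percentage points.

35.42 percentage points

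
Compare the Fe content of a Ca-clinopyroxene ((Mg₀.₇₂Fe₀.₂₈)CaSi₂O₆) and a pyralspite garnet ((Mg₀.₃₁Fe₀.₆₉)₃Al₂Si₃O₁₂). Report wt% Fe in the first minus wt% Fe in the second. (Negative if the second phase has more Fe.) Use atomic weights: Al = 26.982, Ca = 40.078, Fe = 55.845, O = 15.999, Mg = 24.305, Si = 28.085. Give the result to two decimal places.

First mineral: 15.637 g Fe in 225.378 g formula = 6.94 wt% Fe.
Second mineral: 115.599 g Fe in 468.410 g formula = 24.68 wt% Fe.
6.94% − 24.68% gives a difference of -17.74 percentage points.

-17.74 percentage points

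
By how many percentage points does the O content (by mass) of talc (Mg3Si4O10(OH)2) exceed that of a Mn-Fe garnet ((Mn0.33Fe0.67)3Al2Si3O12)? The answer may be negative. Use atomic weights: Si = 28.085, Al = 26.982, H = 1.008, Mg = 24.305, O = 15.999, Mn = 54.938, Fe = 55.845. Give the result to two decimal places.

11.98 percentage points

M(Mg3Si4O10(OH)2) = 379.259 g/mol, so wt% O = 191.988/379.259 × 100 = 50.62%.
M((Mn0.33Fe0.67)3Al2Si3O12) = 496.844 g/mol, so wt% O = 191.988/496.844 × 100 = 38.64%.
50.62 − 38.64 = 11.98 pp.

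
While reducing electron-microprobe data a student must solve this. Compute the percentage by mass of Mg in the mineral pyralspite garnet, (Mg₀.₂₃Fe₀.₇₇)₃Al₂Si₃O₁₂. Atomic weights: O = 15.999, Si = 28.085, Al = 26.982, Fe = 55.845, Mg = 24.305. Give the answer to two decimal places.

M((Mg₀.₂₃Fe₀.₇₇)₃Al₂Si₃O₁₂) = 475.979 g/mol.
Mg contributes 0.69 × 24.305 = 16.770 g per mole.
16.770/475.979 = 0.0352 → 3.52%.

3.52 weight percent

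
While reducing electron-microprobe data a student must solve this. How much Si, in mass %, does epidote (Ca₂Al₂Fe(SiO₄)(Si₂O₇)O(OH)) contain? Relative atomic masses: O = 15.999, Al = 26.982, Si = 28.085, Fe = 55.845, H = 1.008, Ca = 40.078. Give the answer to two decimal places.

17.44 mass %

M(Ca₂Al₂Fe(SiO₄)(Si₂O₇)O(OH)) = 483.215 g/mol.
Si contributes 3 × 28.085 = 84.255 g per mole.
84.255/483.215 = 0.1744 → 17.44%.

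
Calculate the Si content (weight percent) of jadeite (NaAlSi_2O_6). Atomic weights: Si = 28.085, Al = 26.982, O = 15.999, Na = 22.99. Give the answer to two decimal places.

27.79 weight percent

Formula mass = 1×22.99 + 1×26.982 + 2×28.085 + 6×15.999 = 202.136 g/mol, of which 56.170 g is Si.
So Si makes up 56.170/202.136 = 0.2779 of the mass, i.e. 27.79%.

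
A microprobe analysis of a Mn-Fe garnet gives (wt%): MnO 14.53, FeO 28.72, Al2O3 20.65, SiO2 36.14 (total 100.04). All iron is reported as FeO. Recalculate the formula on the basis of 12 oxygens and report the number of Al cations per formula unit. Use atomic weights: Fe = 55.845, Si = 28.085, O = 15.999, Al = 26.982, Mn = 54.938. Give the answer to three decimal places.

14.53 wt% MnO ÷ 70.937 g/mol = 0.20483 mol, giving 0.20483 Mn and 0.20483 O.
28.72 wt% FeO ÷ 71.844 g/mol = 0.39976 mol, giving 0.39976 Fe and 0.39976 O.
20.65 wt% Al2O3 ÷ 101.961 g/mol = 0.20253 mol, giving 0.40506 Al and 0.60759 O.
36.14 wt% SiO2 ÷ 60.083 g/mol = 0.60150 mol, giving 0.60150 Si and 1.20300 O.
Oxygen sums to 2.41518; scaling by 12/2.41518 = 4.96857 puts the formula on 12 O.
Al: 0.40506 × 4.96857 = 2.013 atoms per formula unit.

2.013 Al apfu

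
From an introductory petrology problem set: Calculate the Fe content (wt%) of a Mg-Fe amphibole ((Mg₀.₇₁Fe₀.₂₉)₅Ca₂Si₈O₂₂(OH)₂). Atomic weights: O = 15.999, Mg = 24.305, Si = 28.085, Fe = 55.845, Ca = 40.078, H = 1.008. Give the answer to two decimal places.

Molar mass of (Mg₀.₇₁Fe₀.₂₉)₅Ca₂Si₈O₂₂(OH)₂: 3.55×24.305 + 1.45×55.845 + 2×40.078 + 8×28.085 + 24×15.999 + 2×1.008 = 858.086 g/mol.
Mass of Fe per formula unit: 1.45 × 55.845 = 80.975 g.
Weight fraction Fe = 80.975 / 858.086 = 0.0944.

9.44 wt%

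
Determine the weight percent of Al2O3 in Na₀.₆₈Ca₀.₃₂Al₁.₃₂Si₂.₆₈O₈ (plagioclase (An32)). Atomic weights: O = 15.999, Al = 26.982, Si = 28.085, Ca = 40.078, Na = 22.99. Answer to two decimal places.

M(Na₀.₆₈Ca₀.₃₂Al₁.₃₂Si₂.₆₈O₈) = 267.334 g/mol; M(Al2O3) = 101.961 g/mol.
Moles Al2O3 per formula unit = 1.32 Al ÷ 2 = 0.6600.
Al2O3 fraction = (0.6600 × 101.961) / 267.334 = 67.294/267.334 = 0.2517.

25.17 wt%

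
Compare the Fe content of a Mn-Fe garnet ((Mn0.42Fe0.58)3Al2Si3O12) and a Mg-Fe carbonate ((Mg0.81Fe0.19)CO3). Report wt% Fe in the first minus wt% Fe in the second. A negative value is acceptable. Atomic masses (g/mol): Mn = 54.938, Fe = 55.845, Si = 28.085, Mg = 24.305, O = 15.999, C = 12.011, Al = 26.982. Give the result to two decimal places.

7.82 percentage points

Fe in (Mn0.42Fe0.58)3Al2Si3O12: molar mass 496.599 g/mol; 1.74×55.845 = 97.170 g → 19.57 wt%.
Fe in (Mg0.81Fe0.19)CO3: molar mass 90.306 g/mol; 0.19×55.845 = 10.611 g → 11.75 wt%.
Difference = 19.57 − 11.75 = 7.82 percentage points.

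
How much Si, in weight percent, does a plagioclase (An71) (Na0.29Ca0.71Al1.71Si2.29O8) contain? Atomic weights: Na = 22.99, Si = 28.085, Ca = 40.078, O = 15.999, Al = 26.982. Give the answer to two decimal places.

M(Na0.29Ca0.71Al1.71Si2.29O8) = 273.568 g/mol.
Si contributes 2.29 × 28.085 = 64.315 g per mole.
64.315/273.568 = 0.2351 → 23.51%.

23.51 weight percent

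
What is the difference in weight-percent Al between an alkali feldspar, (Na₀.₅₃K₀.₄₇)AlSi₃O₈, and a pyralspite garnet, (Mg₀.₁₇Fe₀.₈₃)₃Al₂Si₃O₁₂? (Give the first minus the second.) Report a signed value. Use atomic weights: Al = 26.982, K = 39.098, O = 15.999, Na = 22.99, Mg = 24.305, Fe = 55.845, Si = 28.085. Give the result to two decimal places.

-1.20 percentage points

Al in (Na₀.₅₃K₀.₄₇)AlSi₃O₈: molar mass 269.790 g/mol; 1×26.982 = 26.982 g → 10.00 wt%.
Al in (Mg₀.₁₇Fe₀.₈₃)₃Al₂Si₃O₁₂: molar mass 481.657 g/mol; 2×26.982 = 53.964 g → 11.20 wt%.
Difference = 10.00 − 11.20 = -1.20 percentage points.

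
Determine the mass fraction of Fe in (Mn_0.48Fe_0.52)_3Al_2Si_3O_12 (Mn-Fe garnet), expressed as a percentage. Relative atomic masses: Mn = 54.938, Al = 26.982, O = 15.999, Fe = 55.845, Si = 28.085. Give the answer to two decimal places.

Formula mass = 1.44×54.938 + 1.56×55.845 + 2×26.982 + 3×28.085 + 12×15.999 = 496.436 g/mol, of which 87.118 g is Fe.
So Fe makes up 87.118/496.436 = 0.1755 of the mass, i.e. 17.55%.

17.55 mass %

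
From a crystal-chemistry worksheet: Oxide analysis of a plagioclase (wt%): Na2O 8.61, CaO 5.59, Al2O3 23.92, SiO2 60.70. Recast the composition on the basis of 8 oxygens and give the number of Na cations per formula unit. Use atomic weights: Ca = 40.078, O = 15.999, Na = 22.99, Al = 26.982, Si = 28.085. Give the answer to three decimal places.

0.750 Na apfu

Na2O: 8.61/61.979 = 0.13892 mol → 0.27784 mol Na, 0.13892 mol O.
CaO: 5.59/56.077 = 0.09968 mol → 0.09968 mol Ca, 0.09968 mol O.
Al2O3: 23.92/101.961 = 0.23460 mol → 0.46920 mol Al, 0.70380 mol O.
SiO2: 60.70/60.083 = 1.01027 mol → 1.01027 mol Si, 2.02054 mol O.
Total oxygen = 2.96294 mol. Normalization factor = 8/2.96294 = 2.70002.
Na per 8 O = 0.27784 × 2.70002 = 0.750.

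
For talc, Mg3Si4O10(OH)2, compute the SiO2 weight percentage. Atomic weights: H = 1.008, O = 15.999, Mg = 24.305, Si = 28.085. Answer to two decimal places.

Molar mass of Mg3Si4O10(OH)2 = 3·24.305 + 4·28.085 + 12·15.999 + 2·1.008 = 379.259 g/mol.
Each formula unit contains 4 Si, equivalent to 4/1 = 4.0000 mol SiO2.
M(SiO2) = 1×28.085 + 2×15.999 = 60.083 g/mol.
Mass of SiO2 per formula unit = 4.0000 × 60.083 = 240.332 g.
SiO2 wt% = 240.332 / 379.259 × 100 = 63.37%.

63.37 wt%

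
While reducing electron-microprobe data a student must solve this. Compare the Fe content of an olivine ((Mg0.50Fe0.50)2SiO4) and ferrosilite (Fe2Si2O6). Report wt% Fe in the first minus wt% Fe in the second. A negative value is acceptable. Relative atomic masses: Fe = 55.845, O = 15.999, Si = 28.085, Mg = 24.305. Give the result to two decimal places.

-9.91 percentage points

M((Mg0.50Fe0.50)2SiO4) = 172.231 g/mol, so wt% Fe = 55.845/172.231 × 100 = 32.42%.
M(Fe2Si2O6) = 263.854 g/mol, so wt% Fe = 111.690/263.854 × 100 = 42.33%.
32.42 − 42.33 = -9.91 pp.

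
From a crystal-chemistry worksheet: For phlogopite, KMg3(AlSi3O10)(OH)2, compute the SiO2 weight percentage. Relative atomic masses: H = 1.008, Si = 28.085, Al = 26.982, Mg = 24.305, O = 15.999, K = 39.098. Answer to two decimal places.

M(KMg3(AlSi3O10)(OH)2) = 417.254 g/mol; M(SiO2) = 60.083 g/mol.
Moles SiO2 per formula unit = 3 Si ÷ 1 = 3.0000.
SiO2 fraction = (3.0000 × 60.083) / 417.254 = 180.249/417.254 = 0.4320.

43.20 wt%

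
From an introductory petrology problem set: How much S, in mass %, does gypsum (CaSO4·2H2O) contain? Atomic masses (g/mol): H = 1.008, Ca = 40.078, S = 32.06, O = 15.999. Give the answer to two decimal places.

Formula mass = 1*40.078 + 1*32.06 + 6*15.999 + 4*1.008 = 172.164 g/mol, of which 32.060 g is S.
So S makes up 32.060/172.164 = 0.1862 of the mass, i.e. 18.62%.

18.62 mass %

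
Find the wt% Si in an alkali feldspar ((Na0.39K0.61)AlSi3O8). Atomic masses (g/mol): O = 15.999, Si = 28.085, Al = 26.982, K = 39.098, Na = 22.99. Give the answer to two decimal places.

Formula mass = 0.39·22.99 + 0.61·39.098 + 1·26.982 + 3·28.085 + 8·15.999 = 272.045 g/mol, of which 84.255 g is Si.
So Si makes up 84.255/272.045 = 0.3097 of the mass, i.e. 30.97%.

30.97 wt%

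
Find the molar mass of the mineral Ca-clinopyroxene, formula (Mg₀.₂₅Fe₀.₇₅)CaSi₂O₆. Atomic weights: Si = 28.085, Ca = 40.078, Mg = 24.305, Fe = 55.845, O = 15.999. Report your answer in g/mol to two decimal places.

240.20 g/mol

The formula mass is the sum 0.25×24.305 + 0.75×55.845 + 1×40.078 + 2×28.085 + 6×15.999.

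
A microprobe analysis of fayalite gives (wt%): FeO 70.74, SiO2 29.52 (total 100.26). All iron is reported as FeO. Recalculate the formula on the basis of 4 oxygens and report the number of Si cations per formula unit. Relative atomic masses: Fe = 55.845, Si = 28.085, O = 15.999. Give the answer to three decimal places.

0.999 Si apfu

70.74 wt% FeO ÷ 71.844 g/mol = 0.98463 mol, giving 0.98463 Fe and 0.98463 O.
29.52 wt% SiO2 ÷ 60.083 g/mol = 0.49132 mol, giving 0.49132 Si and 0.98264 O.
Oxygen sums to 1.96727; scaling by 4/1.96727 = 2.03327 puts the formula on 4 O.
Si: 0.49132 × 2.03327 = 0.999 atoms per formula unit.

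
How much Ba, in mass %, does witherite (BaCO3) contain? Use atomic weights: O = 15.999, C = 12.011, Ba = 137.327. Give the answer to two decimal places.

M(BaCO3) = 197.335 g/mol.
Ba contributes 1 × 137.327 = 137.327 g per mole.
137.327/197.335 = 0.6959 → 69.59%.

69.59 mass %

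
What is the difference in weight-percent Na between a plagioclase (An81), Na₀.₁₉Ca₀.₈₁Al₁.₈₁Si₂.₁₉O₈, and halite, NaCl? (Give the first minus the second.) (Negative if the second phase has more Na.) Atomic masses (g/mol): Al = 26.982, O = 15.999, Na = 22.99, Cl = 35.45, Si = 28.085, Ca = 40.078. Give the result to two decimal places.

-37.75 percentage points

Na in Na₀.₁₉Ca₀.₈₁Al₁.₈₁Si₂.₁₉O₈: molar mass 275.167 g/mol; 0.19×22.99 = 4.368 g → 1.59 wt%.
Na in NaCl: molar mass 58.440 g/mol; 1×22.99 = 22.990 g → 39.34 wt%.
Difference = 1.59 − 39.34 = -37.75 percentage points.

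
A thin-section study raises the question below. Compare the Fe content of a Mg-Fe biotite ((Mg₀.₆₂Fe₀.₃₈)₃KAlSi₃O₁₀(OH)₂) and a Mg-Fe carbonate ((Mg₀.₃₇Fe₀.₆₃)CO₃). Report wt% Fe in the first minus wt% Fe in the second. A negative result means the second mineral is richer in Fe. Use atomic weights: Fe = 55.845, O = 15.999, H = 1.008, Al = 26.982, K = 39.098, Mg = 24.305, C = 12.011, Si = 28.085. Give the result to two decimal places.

-19.72 percentage points

First mineral: 63.663 g Fe in 453.210 g formula = 14.05 wt% Fe.
Second mineral: 35.182 g Fe in 104.183 g formula = 33.77 wt% Fe.
14.05% − 33.77% gives a difference of -19.72 percentage points.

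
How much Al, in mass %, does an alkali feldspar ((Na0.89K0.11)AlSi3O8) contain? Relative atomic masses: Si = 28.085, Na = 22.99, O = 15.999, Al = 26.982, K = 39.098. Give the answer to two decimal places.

M((Na0.89K0.11)AlSi3O8) = 263.991 g/mol.
Al contributes 1 × 26.982 = 26.982 g per mole.
26.982/263.991 = 0.1022 → 10.22%.

10.22 mass %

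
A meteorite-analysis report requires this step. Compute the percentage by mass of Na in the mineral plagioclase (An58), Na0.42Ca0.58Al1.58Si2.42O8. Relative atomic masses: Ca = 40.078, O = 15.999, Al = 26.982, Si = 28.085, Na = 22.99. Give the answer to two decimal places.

Molar mass of Na0.42Ca0.58Al1.58Si2.42O8: 0.42*22.99 + 0.58*40.078 + 1.58*26.982 + 2.42*28.085 + 8*15.999 = 271.490 g/mol.
Mass of Na per formula unit: 0.42 × 22.99 = 9.656 g.
Weight fraction Na = 9.656 / 271.490 = 0.0356.

3.56 mass %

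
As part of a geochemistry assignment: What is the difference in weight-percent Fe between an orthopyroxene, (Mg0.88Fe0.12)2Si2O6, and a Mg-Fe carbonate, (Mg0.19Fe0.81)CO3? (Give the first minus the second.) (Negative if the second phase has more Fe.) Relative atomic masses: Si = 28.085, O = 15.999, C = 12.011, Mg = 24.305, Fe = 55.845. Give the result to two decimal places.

M((Mg0.88Fe0.12)2Si2O6) = 208.344 g/mol, so wt% Fe = 13.403/208.344 × 100 = 6.43%.
M((Mg0.19Fe0.81)CO3) = 109.860 g/mol, so wt% Fe = 45.234/109.860 × 100 = 41.17%.
6.43 − 41.17 = -34.74 pp.

-34.74 percentage points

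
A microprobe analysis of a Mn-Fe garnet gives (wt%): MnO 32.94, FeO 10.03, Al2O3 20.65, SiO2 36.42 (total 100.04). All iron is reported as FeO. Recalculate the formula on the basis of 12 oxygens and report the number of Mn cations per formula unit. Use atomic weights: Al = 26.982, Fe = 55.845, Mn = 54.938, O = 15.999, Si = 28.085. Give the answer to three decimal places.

32.94 wt% MnO ÷ 70.937 g/mol = 0.46436 mol, giving 0.46436 Mn and 0.46436 O.
10.03 wt% FeO ÷ 71.844 g/mol = 0.13961 mol, giving 0.13961 Fe and 0.13961 O.
20.65 wt% Al2O3 ÷ 101.961 g/mol = 0.20253 mol, giving 0.40506 Al and 0.60759 O.
36.42 wt% SiO2 ÷ 60.083 g/mol = 0.60616 mol, giving 0.60616 Si and 1.21232 O.
Oxygen sums to 2.42388; scaling by 12/2.42388 = 4.95074 puts the formula on 12 O.
Mn: 0.46436 × 4.95074 = 2.299 atoms per formula unit.

2.299 Mn apfu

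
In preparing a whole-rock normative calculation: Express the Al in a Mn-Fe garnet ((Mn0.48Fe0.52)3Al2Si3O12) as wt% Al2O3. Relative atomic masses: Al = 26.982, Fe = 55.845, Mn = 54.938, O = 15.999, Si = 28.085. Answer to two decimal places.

20.54 wt%

M((Mn0.48Fe0.52)3Al2Si3O12) = 496.436 g/mol; M(Al2O3) = 101.961 g/mol.
Moles Al2O3 per formula unit = 2 Al ÷ 2 = 1.0000.
Al2O3 fraction = (1.0000 × 101.961) / 496.436 = 101.961/496.436 = 0.2054.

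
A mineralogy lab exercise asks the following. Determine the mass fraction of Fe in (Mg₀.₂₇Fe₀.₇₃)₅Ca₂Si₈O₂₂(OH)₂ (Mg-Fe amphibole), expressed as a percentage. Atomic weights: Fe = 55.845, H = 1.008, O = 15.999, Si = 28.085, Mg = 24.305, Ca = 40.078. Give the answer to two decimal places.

21.98 weight percent

M((Mg₀.₂₇Fe₀.₇₃)₅Ca₂Si₈O₂₂(OH)₂) = 927.474 g/mol.
Fe contributes 3.65 × 55.845 = 203.834 g per mole.
203.834/927.474 = 0.2198 → 21.98%.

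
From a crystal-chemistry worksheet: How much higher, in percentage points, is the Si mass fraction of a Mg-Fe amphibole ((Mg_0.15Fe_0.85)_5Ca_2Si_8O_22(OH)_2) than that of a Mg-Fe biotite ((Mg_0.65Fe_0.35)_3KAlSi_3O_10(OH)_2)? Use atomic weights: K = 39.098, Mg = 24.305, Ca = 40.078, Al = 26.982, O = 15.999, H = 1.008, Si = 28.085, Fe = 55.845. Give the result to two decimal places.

5.03 percentage points

Si in (Mg_0.15Fe_0.85)_5Ca_2Si_8O_22(OH)_2: molar mass 946.398 g/mol; 8×28.085 = 224.680 g → 23.74 wt%.
Si in (Mg_0.65Fe_0.35)_3KAlSi_3O_10(OH)_2: molar mass 450.371 g/mol; 3×28.085 = 84.255 g → 18.71 wt%.
Difference = 23.74 − 18.71 = 5.03 percentage points.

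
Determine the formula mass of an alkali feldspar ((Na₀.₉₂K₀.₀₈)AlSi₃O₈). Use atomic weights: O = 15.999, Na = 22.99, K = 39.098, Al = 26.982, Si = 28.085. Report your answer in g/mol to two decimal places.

M = 0.92*22.99 + 0.08*39.098 + 1*26.982 + 3*28.085 + 8*15.999

263.51 g/mol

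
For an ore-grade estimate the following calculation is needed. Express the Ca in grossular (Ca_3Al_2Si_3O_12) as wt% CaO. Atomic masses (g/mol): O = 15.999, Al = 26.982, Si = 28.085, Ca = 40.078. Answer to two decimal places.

M(Ca_3Al_2Si_3O_12) = 450.441 g/mol; M(CaO) = 56.077 g/mol.
Moles CaO per formula unit = 3 Ca ÷ 1 = 3.0000.
CaO fraction = (3.0000 × 56.077) / 450.441 = 168.231/450.441 = 0.3735.

37.35 wt%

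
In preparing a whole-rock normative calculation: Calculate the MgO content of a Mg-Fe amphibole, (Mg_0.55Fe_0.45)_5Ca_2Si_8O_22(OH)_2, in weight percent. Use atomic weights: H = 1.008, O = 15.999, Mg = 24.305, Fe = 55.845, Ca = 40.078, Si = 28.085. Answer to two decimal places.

Formula mass = 883.318 g/mol.
2.75 Mg → 2.7500 mol MgO per formula unit; M(MgO) = 40.304, so MgO mass = 110.836 g.
110.836/883.318 × 100 = 12.55 wt%.

12.55 wt%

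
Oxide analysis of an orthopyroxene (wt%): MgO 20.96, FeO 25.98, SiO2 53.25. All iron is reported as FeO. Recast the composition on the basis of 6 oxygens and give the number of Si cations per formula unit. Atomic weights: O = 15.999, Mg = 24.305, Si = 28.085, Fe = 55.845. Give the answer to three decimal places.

MgO (M=40.304): mol = 0.52005; Mg = 0.52005, O = 0.52005.
FeO (M=71.844): mol = 0.36162; Fe = 0.36162, O = 0.36162.
SiO2 (M=60.083): mol = 0.88627; Si = 0.88627, O = 1.77254.
ΣO = 2.65421; factor = 6/ΣO = 2.26056.
Si apfu = 0.88627 × 2.26056 = 2.003.

2.003 Si apfu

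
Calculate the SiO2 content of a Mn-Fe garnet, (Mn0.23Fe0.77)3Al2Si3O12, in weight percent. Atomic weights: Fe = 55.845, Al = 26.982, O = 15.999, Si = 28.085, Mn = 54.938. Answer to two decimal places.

36.26 wt%

Molar mass of (Mn0.23Fe0.77)3Al2Si3O12 = 0.69·54.938 + 2.31·55.845 + 2·26.982 + 3·28.085 + 12·15.999 = 497.116 g/mol.
Each formula unit contains 3 Si, equivalent to 3/1 = 3.0000 mol SiO2.
M(SiO2) = 1×28.085 + 2×15.999 = 60.083 g/mol.
Mass of SiO2 per formula unit = 3.0000 × 60.083 = 180.249 g.
SiO2 wt% = 180.249 / 497.116 × 100 = 36.26%.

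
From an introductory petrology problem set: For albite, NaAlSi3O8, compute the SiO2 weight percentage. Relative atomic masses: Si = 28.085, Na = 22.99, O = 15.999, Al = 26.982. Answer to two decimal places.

68.74 wt%

Molar mass of NaAlSi3O8 = 1×22.99 + 1×26.982 + 3×28.085 + 8×15.999 = 262.219 g/mol.
Each formula unit contains 3 Si, equivalent to 3/1 = 3.0000 mol SiO2.
M(SiO2) = 1×28.085 + 2×15.999 = 60.083 g/mol.
Mass of SiO2 per formula unit = 3.0000 × 60.083 = 180.249 g.
SiO2 wt% = 180.249 / 262.219 × 100 = 68.74%.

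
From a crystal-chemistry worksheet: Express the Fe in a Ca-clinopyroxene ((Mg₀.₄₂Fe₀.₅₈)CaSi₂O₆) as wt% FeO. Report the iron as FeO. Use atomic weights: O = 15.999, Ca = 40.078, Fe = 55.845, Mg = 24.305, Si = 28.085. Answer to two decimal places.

17.74 wt%

M((Mg₀.₄₂Fe₀.₅₈)CaSi₂O₆) = 234.840 g/mol; M(FeO) = 71.844 g/mol.
Moles FeO per formula unit = 0.58 Fe ÷ 1 = 0.5800.
FeO fraction = (0.5800 × 71.844) / 234.840 = 41.670/234.840 = 0.1774.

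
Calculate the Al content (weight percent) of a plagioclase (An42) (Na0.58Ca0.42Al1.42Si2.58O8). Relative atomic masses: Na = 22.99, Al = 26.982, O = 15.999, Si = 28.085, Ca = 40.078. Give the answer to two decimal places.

Molar mass of Na0.58Ca0.42Al1.42Si2.58O8: 0.58×22.99 + 0.42×40.078 + 1.42×26.982 + 2.58×28.085 + 8×15.999 = 268.933 g/mol.
Mass of Al per formula unit: 1.42 × 26.982 = 38.314 g.
Weight fraction Al = 38.314 / 268.933 = 0.1425.

14.25 weight percent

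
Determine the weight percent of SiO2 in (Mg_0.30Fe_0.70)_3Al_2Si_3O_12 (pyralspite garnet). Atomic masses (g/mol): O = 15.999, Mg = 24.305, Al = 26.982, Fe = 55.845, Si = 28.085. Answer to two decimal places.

38.40 wt%

Molar mass of (Mg_0.30Fe_0.70)_3Al_2Si_3O_12 = 0.90*24.305 + 2.10*55.845 + 2*26.982 + 3*28.085 + 12*15.999 = 469.356 g/mol.
Each formula unit contains 3 Si, equivalent to 3/1 = 3.0000 mol SiO2.
M(SiO2) = 1×28.085 + 2×15.999 = 60.083 g/mol.
Mass of SiO2 per formula unit = 3.0000 × 60.083 = 180.249 g.
SiO2 wt% = 180.249 / 469.356 × 100 = 38.40%.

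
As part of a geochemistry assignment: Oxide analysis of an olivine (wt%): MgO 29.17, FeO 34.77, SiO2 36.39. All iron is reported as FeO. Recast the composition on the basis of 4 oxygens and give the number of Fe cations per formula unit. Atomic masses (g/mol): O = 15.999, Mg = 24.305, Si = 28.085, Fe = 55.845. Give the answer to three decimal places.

MgO: 29.17/40.304 = 0.72375 mol → 0.72375 mol Mg, 0.72375 mol O.
FeO: 34.77/71.844 = 0.48397 mol → 0.48397 mol Fe, 0.48397 mol O.
SiO2: 36.39/60.083 = 0.60566 mol → 0.60566 mol Si, 1.21132 mol O.
Total oxygen = 2.41904 mol. Normalization factor = 4/2.41904 = 1.65355.
Fe per 4 O = 0.48397 × 1.65355 = 0.800.

0.800 Fe apfu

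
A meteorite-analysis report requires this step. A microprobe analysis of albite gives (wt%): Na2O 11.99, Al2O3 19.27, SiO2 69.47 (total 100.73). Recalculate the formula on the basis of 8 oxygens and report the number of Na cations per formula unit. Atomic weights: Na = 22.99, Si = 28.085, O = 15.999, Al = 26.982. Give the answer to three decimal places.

Na2O: 11.99/61.979 = 0.19345 mol → 0.38690 mol Na, 0.19345 mol O.
Al2O3: 19.27/101.961 = 0.18899 mol → 0.37798 mol Al, 0.56697 mol O.
SiO2: 69.47/60.083 = 1.15623 mol → 1.15623 mol Si, 2.31246 mol O.
Total oxygen = 3.07288 mol. Normalization factor = 8/3.07288 = 2.60342.
Na per 8 O = 0.38690 × 2.60342 = 1.007.

1.007 Na apfu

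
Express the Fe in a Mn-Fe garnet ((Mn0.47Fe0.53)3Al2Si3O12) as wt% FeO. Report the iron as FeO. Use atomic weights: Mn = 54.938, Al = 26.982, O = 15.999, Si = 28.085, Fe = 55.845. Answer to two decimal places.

Formula mass = 496.463 g/mol.
1.59 Fe → 1.5900 mol FeO per formula unit; M(FeO) = 71.844, so FeO mass = 114.232 g.
114.232/496.463 × 100 = 23.01 wt%.

23.01 wt%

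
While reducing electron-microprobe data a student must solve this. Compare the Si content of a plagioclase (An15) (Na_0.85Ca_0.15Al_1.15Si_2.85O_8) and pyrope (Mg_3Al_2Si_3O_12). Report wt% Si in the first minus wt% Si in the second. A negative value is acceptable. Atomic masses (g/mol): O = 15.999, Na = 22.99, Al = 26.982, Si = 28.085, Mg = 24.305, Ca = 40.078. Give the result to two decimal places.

9.35 percentage points

First mineral: 80.042 g Si in 264.617 g formula = 30.25 wt% Si.
Second mineral: 84.255 g Si in 403.122 g formula = 20.90 wt% Si.
30.25% − 20.90% gives a difference of 9.35 percentage points.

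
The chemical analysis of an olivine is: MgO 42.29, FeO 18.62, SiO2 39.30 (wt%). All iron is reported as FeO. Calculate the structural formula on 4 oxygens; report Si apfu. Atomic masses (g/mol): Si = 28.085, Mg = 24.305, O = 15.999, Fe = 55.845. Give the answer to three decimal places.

1.000 Si apfu

MgO: 42.29/40.304 = 1.04928 mol → 1.04928 mol Mg, 1.04928 mol O.
FeO: 18.62/71.844 = 0.25917 mol → 0.25917 mol Fe, 0.25917 mol O.
SiO2: 39.30/60.083 = 0.65410 mol → 0.65410 mol Si, 1.30820 mol O.
Total oxygen = 2.61665 mol. Normalization factor = 4/2.61665 = 1.52867.
Si per 4 O = 0.65410 × 1.52867 = 1.000.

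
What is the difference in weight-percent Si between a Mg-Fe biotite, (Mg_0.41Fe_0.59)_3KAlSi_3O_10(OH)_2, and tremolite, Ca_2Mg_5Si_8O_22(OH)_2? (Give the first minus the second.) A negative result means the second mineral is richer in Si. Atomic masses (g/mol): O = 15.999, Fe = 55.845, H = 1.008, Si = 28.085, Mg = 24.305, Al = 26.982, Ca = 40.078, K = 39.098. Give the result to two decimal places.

-9.85 percentage points

Si in (Mg_0.41Fe_0.59)_3KAlSi_3O_10(OH)_2: molar mass 473.080 g/mol; 3×28.085 = 84.255 g → 17.81 wt%.
Si in Ca_2Mg_5Si_8O_22(OH)_2: molar mass 812.353 g/mol; 8×28.085 = 224.680 g → 27.66 wt%.
Difference = 17.81 − 27.66 = -9.85 percentage points.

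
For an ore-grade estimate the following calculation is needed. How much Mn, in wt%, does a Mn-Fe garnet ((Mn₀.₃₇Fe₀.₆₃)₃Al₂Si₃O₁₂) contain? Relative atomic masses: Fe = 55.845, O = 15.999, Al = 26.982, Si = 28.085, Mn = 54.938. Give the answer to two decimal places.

12.28 wt%

Molar mass of (Mn₀.₃₇Fe₀.₆₃)₃Al₂Si₃O₁₂: 1.11*54.938 + 1.89*55.845 + 2*26.982 + 3*28.085 + 12*15.999 = 496.735 g/mol.
Mass of Mn per formula unit: 1.11 × 54.938 = 60.981 g.
Weight fraction Mn = 60.981 / 496.735 = 0.1228.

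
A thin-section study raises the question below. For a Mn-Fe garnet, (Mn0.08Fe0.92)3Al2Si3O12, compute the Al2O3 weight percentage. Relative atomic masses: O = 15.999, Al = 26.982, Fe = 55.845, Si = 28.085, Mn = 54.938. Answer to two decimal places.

M((Mn0.08Fe0.92)3Al2Si3O12) = 497.524 g/mol; M(Al2O3) = 101.961 g/mol.
Moles Al2O3 per formula unit = 2 Al ÷ 2 = 1.0000.
Al2O3 fraction = (1.0000 × 101.961) / 497.524 = 101.961/497.524 = 0.2049.

20.49 wt%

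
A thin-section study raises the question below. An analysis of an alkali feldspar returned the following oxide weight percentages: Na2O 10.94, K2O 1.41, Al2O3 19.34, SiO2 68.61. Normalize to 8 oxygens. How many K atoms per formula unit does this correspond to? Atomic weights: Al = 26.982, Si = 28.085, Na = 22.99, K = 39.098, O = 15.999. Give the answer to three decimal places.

0.079 K apfu

Na2O: 10.94/61.979 = 0.17651 mol → 0.35302 mol Na, 0.17651 mol O.
K2O: 1.41/94.195 = 0.01497 mol → 0.02994 mol K, 0.01497 mol O.
Al2O3: 19.34/101.961 = 0.18968 mol → 0.37936 mol Al, 0.56904 mol O.
SiO2: 68.61/60.083 = 1.14192 mol → 1.14192 mol Si, 2.28384 mol O.
Total oxygen = 3.04436 mol. Normalization factor = 8/3.04436 = 2.62781.
K per 8 O = 0.02994 × 2.62781 = 0.079.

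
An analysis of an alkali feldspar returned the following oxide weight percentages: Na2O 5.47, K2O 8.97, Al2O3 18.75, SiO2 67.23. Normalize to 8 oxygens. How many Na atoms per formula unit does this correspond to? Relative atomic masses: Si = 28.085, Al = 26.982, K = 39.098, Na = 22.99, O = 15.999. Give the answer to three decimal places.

0.475 Na apfu

5.47 wt% Na2O ÷ 61.979 g/mol = 0.08826 mol, giving 0.17652 Na and 0.08826 O.
8.97 wt% K2O ÷ 94.195 g/mol = 0.09523 mol, giving 0.19046 K and 0.09523 O.
18.75 wt% Al2O3 ÷ 101.961 g/mol = 0.18389 mol, giving 0.36778 Al and 0.55167 O.
67.23 wt% SiO2 ÷ 60.083 g/mol = 1.11895 mol, giving 1.11895 Si and 2.23790 O.
Oxygen sums to 2.97306; scaling by 8/2.97306 = 2.69083 puts the formula on 8 O.
Na: 0.17652 × 2.69083 = 0.475 atoms per formula unit.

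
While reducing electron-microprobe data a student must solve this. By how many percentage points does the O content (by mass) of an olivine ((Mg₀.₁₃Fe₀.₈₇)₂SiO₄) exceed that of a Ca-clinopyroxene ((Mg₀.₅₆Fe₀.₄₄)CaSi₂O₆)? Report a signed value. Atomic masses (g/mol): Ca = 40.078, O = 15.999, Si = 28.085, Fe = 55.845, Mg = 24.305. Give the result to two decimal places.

O in (Mg₀.₁₃Fe₀.₈₇)₂SiO₄: molar mass 195.571 g/mol; 4×15.999 = 63.996 g → 32.72 wt%.
O in (Mg₀.₅₆Fe₀.₄₄)CaSi₂O₆: molar mass 230.425 g/mol; 6×15.999 = 95.994 g → 41.66 wt%.
Difference = 32.72 − 41.66 = -8.94 percentage points.

-8.94 percentage points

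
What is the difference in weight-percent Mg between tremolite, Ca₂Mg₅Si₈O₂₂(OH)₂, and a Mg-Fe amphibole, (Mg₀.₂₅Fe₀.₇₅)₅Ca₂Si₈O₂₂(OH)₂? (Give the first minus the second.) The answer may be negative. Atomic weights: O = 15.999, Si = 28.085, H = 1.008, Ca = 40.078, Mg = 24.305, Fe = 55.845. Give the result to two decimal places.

M(Ca₂Mg₅Si₈O₂₂(OH)₂) = 812.353 g/mol, so wt% Mg = 121.525/812.353 × 100 = 14.96%.
M((Mg₀.₂₅Fe₀.₇₅)₅Ca₂Si₈O₂₂(OH)₂) = 930.628 g/mol, so wt% Mg = 30.381/930.628 × 100 = 3.26%.
14.96 − 3.26 = 11.70 pp.

11.70 percentage points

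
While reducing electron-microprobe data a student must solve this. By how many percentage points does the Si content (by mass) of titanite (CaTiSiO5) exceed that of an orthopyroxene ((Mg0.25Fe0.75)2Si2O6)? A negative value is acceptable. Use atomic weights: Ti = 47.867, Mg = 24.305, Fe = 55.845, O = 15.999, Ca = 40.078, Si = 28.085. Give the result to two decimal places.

Si in CaTiSiO5: molar mass 196.025 g/mol; 1×28.085 = 28.085 g → 14.33 wt%.
Si in (Mg0.25Fe0.75)2Si2O6: molar mass 248.084 g/mol; 2×28.085 = 56.170 g → 22.64 wt%.
Difference = 14.33 − 22.64 = -8.31 percentage points.

-8.31 percentage points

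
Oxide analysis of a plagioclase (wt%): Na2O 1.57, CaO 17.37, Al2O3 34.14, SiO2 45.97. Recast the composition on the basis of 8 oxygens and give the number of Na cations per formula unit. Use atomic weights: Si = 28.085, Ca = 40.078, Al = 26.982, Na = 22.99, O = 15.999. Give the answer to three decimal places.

1.57 wt% Na2O ÷ 61.979 g/mol = 0.02533 mol, giving 0.05066 Na and 0.02533 O.
17.37 wt% CaO ÷ 56.077 g/mol = 0.30975 mol, giving 0.30975 Ca and 0.30975 O.
34.14 wt% Al2O3 ÷ 101.961 g/mol = 0.33483 mol, giving 0.66966 Al and 1.00449 O.
45.97 wt% SiO2 ÷ 60.083 g/mol = 0.76511 mol, giving 0.76511 Si and 1.53022 O.
Oxygen sums to 2.86979; scaling by 8/2.86979 = 2.78766 puts the formula on 8 O.
Na: 0.05066 × 2.78766 = 0.141 atoms per formula unit.

0.141 Na apfu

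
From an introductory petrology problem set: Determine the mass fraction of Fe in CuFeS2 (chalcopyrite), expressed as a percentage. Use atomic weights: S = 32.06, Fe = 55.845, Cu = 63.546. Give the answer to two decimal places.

30.43 weight percent

Formula mass = 1×63.546 + 1×55.845 + 2×32.06 = 183.511 g/mol, of which 55.845 g is Fe.
So Fe makes up 55.845/183.511 = 0.3043 of the mass, i.e. 30.43%.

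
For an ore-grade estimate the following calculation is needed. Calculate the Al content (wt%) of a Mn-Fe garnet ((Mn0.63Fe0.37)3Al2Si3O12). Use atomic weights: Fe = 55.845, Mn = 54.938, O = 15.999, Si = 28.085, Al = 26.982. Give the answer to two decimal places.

10.88 wt%

Molar mass of (Mn0.63Fe0.37)3Al2Si3O12: 1.89×54.938 + 1.11×55.845 + 2×26.982 + 3×28.085 + 12×15.999 = 496.028 g/mol.
Mass of Al per formula unit: 2 × 26.982 = 53.964 g.
Weight fraction Al = 53.964 / 496.028 = 0.1088.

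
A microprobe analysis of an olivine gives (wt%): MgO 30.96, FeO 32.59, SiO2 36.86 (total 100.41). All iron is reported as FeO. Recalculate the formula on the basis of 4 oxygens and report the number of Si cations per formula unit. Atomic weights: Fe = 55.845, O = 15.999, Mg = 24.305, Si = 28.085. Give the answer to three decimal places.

1.002 Si apfu

30.96 wt% MgO ÷ 40.304 g/mol = 0.76816 mol, giving 0.76816 Mg and 0.76816 O.
32.59 wt% FeO ÷ 71.844 g/mol = 0.45362 mol, giving 0.45362 Fe and 0.45362 O.
36.86 wt% SiO2 ÷ 60.083 g/mol = 0.61348 mol, giving 0.61348 Si and 1.22696 O.
Oxygen sums to 2.44874; scaling by 4/2.44874 = 1.63349 puts the formula on 4 O.
Si: 0.61348 × 1.63349 = 1.002 atoms per formula unit.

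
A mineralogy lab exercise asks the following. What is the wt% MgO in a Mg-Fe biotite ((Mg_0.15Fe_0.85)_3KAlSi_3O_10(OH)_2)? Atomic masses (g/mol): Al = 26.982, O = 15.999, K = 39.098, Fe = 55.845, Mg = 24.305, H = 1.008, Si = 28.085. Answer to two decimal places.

3.64 wt%

M((Mg_0.15Fe_0.85)_3KAlSi_3O_10(OH)_2) = 497.681 g/mol; M(MgO) = 40.304 g/mol.
Moles MgO per formula unit = 0.45 Mg ÷ 1 = 0.4500.
MgO fraction = (0.4500 × 40.304) / 497.681 = 18.137/497.681 = 0.0364.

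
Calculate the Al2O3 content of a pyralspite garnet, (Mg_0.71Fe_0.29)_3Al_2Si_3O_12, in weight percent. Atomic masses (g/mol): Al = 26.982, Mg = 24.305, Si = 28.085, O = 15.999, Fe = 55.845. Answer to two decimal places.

23.68 wt%

Formula mass = 430.562 g/mol.
2 Al → 1.0000 mol Al2O3 per formula unit; M(Al2O3) = 101.961, so Al2O3 mass = 101.961 g.
101.961/430.562 × 100 = 23.68 wt%.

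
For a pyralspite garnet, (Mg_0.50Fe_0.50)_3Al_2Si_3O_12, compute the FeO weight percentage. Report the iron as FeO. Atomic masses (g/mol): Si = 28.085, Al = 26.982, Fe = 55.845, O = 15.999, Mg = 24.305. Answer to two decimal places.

23.93 wt%

Formula mass = 450.432 g/mol.
1.50 Fe → 1.5000 mol FeO per formula unit; M(FeO) = 71.844, so FeO mass = 107.766 g.
107.766/450.432 × 100 = 23.93 wt%.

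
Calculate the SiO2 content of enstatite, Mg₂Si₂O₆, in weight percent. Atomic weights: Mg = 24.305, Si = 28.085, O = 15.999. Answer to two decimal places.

59.85 wt%

M(Mg₂Si₂O₆) = 200.774 g/mol; M(SiO2) = 60.083 g/mol.
Moles SiO2 per formula unit = 2 Si ÷ 1 = 2.0000.
SiO2 fraction = (2.0000 × 60.083) / 200.774 = 120.166/200.774 = 0.5985.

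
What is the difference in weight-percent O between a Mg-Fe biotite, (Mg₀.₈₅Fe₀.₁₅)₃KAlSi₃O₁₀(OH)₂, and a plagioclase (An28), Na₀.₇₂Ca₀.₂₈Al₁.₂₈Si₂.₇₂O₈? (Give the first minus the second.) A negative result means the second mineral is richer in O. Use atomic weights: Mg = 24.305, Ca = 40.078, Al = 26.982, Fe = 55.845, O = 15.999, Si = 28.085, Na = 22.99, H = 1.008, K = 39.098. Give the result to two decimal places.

First mineral: 191.988 g O in 431.447 g formula = 44.50 wt% O.
Second mineral: 127.992 g O in 266.695 g formula = 47.99 wt% O.
44.50% − 47.99% gives a difference of -3.49 percentage points.

-3.49 percentage points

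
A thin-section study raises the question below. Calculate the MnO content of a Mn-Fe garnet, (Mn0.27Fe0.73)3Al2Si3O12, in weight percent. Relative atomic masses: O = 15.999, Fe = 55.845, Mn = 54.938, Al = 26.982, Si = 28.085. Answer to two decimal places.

11.56 wt%

M((Mn0.27Fe0.73)3Al2Si3O12) = 497.007 g/mol; M(MnO) = 70.937 g/mol.
Moles MnO per formula unit = 0.81 Mn ÷ 1 = 0.8100.
MnO fraction = (0.8100 × 70.937) / 497.007 = 57.459/497.007 = 0.1156.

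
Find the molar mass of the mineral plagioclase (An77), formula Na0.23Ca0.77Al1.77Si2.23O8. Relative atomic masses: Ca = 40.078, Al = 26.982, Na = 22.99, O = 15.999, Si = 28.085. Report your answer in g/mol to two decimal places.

274.53 g/mol

The formula mass is the sum 0.23(22.99) + 0.77(40.078) + 1.77(26.982) + 2.23(28.085) + 8(15.999).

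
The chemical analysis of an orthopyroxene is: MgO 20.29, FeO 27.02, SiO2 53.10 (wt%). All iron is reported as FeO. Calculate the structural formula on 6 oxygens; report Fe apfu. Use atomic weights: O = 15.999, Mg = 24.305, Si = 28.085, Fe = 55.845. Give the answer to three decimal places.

0.852 Fe apfu

MgO: 20.29/40.304 = 0.50342 mol → 0.50342 mol Mg, 0.50342 mol O.
FeO: 27.02/71.844 = 0.37609 mol → 0.37609 mol Fe, 0.37609 mol O.
SiO2: 53.10/60.083 = 0.88378 mol → 0.88378 mol Si, 1.76756 mol O.
Total oxygen = 2.64707 mol. Normalization factor = 6/2.64707 = 2.26666.
Fe per 6 O = 0.37609 × 2.26666 = 0.852.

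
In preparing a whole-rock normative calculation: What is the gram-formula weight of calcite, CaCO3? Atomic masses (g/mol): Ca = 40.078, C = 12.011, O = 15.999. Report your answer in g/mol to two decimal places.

M = 1*40.078 + 1*12.011 + 3*15.999

100.09 g/mol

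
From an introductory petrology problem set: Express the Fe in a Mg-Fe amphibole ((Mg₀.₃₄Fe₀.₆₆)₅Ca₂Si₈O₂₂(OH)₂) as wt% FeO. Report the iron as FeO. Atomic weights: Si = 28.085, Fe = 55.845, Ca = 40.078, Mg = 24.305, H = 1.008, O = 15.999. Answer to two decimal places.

25.87 wt%

Formula mass = 916.435 g/mol.
3.30 Fe → 3.3000 mol FeO per formula unit; M(FeO) = 71.844, so FeO mass = 237.085 g.
237.085/916.435 × 100 = 25.87 wt%.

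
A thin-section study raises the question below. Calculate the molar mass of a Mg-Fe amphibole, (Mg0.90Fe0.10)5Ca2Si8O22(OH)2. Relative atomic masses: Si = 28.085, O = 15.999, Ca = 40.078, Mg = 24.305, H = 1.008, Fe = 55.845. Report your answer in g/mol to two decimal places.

M = 4.50*24.305 + 0.50*55.845 + 2*40.078 + 8*28.085 + 24*15.999 + 2*1.008

828.12 g/mol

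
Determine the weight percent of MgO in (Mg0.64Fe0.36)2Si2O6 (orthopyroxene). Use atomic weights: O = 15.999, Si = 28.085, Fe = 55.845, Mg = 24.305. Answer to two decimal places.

23.08 wt%

Molar mass of (Mg0.64Fe0.36)2Si2O6 = 1.28×24.305 + 0.72×55.845 + 2×28.085 + 6×15.999 = 223.483 g/mol.
Each formula unit contains 1.28 Mg, equivalent to 1.28/1 = 1.2800 mol MgO.
M(MgO) = 1×24.305 + 1×15.999 = 40.304 g/mol.
Mass of MgO per formula unit = 1.2800 × 40.304 = 51.589 g.
MgO wt% = 51.589 / 223.483 × 100 = 23.08%.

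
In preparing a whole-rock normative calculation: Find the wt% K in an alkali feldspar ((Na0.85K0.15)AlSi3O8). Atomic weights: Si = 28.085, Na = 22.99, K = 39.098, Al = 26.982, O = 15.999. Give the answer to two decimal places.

Formula mass = 0.85×22.99 + 0.15×39.098 + 1×26.982 + 3×28.085 + 8×15.999 = 264.635 g/mol, of which 5.865 g is K.
So K makes up 5.865/264.635 = 0.0222 of the mass, i.e. 2.22%.

2.22 mass %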